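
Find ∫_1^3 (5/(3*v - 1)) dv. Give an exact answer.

An antiderivative is F(v) = 5*log(3*v - 1)/3.
Then F(3) - F(1) = (log(32)) - (5*log(2)/3) = 10*log(2)/3.

10*log(2)/3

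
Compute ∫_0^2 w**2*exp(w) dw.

Integrate by parts twice (u = w^2, dv = exp(w) dw).
An antiderivative is F(w) = (w**2 - 2*w + 2)*exp(w).
Then F(2) - F(0) = (2*exp(2)) - (2) = -2 + 2*exp(2).

-2 + 2*exp(2)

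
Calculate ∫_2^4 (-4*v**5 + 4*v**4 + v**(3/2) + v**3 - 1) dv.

-9118/5 - 8*sqrt(2)/5

By the power rule, an antiderivative is F(v) = -2*v**6/3 + 2*v**(5/2)/5 + 4*v**5/5 + v**4/4 - v.
Then F(4) - F(2) = (-5516/3) - (-226/15 + 8*sqrt(2)/5) = -9118/5 - 8*sqrt(2)/5.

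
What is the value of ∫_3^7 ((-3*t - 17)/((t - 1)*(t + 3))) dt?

Factor the denominator: t**2 + 2*t - 3 = (t + 3)(t - 1).
Partial fractions: (-3*t - 17)/((t - 1)*(t + 3)) = 2/(t + 3) - 5/(t - 1).
An antiderivative is F(t) = -5*log(t - 1) + 2*log(t + 3).
Then F(7) - F(3) = (-5*log(3) - 3*log(2) + 2*log(5)) - (log(9/8)) = -7*log(3) + 2*log(5).

-7*log(3) + 2*log(5)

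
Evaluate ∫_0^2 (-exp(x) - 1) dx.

An antiderivative is F(x) = -x - exp(x).
Then F(2) - F(0) = (-exp(2) - 2) - (-1) = -exp(2) - 1.

-exp(2) - 1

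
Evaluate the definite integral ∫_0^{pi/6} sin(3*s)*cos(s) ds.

5/16

Use the identity sin(3*s)cos(s) = [sin(4*s) + sin(2*s)]/2.
An antiderivative is F(s) = -cos(2*s)/4 - cos(4*s)/8.
Then F(pi/6) - F(0) = (-1/16) - (-3/8) = 5/16.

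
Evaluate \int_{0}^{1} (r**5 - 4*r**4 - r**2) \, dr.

By the power rule, an antiderivative is F(r) = r**6/6 - 4*r**5/5 - r**3/3.
Then F(1) - F(0) = (-29/30) - (0) = -29/30.

-29/30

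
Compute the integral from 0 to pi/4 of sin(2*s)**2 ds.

pi/8

Use the identity sin^2(2*s) = (1 - cos(4*s))/2.
An antiderivative is F(s) = s/2 - sin(4*s)/8.
Then F(pi/4) - F(0) = (pi/8) - (0) = pi/8.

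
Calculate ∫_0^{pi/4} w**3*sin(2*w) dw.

-3/8 + 3*pi**2/64

Integrate by parts 3 times (u = w^3, dv = sin(2*w) dw).
An antiderivative is F(w) = -w**3*cos(2*w)/2 + 3*w**2*sin(2*w)/4 + 3*w*cos(2*w)/4 - 3*sin(2*w)/8.
Then F(pi/4) - F(0) = (-3/8 + 3*pi**2/64) - (0) = -3/8 + 3*pi**2/64.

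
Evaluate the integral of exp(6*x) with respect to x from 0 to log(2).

21/2

Let u = exp(x), so du = exp(x) dx. When x = 0, u = 1; when x = log(2), u = 2.
The integral becomes ∫ u**5 du from 1 to 2, with antiderivative u**6/6.
Back in x: F(x) = exp(6*x)/6.
Then F(log(2)) - F(0) = (32/3) - (1/6) = 21/2.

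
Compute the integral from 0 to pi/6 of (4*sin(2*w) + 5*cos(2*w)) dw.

1 + 5*sqrt(3)/4

An antiderivative is F(w) = 5*sin(2*w)/2 - 2*cos(2*w).
Then F(pi/6) - F(0) = (-1 + 5*sqrt(3)/4) - (-2) = 1 + 5*sqrt(3)/4.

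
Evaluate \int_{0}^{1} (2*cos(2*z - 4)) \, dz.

Let u = 2*z - 4, so du = 2 dz. When z = 0, u = -4; when z = 1, u = -2.
The integral becomes ∫ cos(u) du from -4 to -2, with antiderivative sin(u).
Back in z: F(z) = sin(2*z - 4).
Then F(1) - F(0) = (-sin(2)) - (-sin(4)) = -sin(2) + sin(4).

-sin(2) + sin(4)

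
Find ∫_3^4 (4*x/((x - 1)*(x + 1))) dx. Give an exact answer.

Factor the denominator: x**2 - 1 = (x + 1)(x - 1).
Partial fractions: 4*x/((x - 1)*(x + 1)) = 2/(x + 1) + 2/(x - 1).
An antiderivative is F(x) = 2*log(x - 1) + 2*log(x + 1).
Then F(4) - F(3) = (2*log(3) + 2*log(5)) - (log(64)) = -6*log(2) + 2*log(3) + 2*log(5).

-6*log(2) + 2*log(3) + 2*log(5)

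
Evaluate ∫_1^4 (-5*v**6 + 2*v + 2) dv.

-81768/7

By the power rule, an antiderivative is F(v) = -5*v**7/7 + v**2 + 2*v.
Then F(4) - F(1) = (-81752/7) - (16/7) = -81768/7.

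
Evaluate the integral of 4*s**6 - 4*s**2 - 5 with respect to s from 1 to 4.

64839/7

By the power rule, an antiderivative is F(s) = 4*s**7/7 - 4*s**3/3 - 5*s.
Then F(4) - F(1) = (194396/21) - (-121/21) = 64839/7.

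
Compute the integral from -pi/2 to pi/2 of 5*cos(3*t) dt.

An antiderivative is F(t) = 5*sin(3*t)/3.
Then F(pi/2) - F(-pi/2) = (-5/3) - (5/3) = -10/3.

-10/3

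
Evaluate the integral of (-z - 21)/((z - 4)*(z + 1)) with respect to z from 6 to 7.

-4*log(7) - 5*log(3) + 17*log(2)

Factor the denominator: z**2 - 3*z - 4 = (z + 1)(z - 4).
Partial fractions: (-z - 21)/((z - 4)*(z + 1)) = 4/(z + 1) - 5/(z - 4).
An antiderivative is F(z) = -5*log(z - 4) + 4*log(z + 1).
Then F(7) - F(6) = (-5*log(3) + 12*log(2)) - (-5*log(2) + 4*log(7)) = -4*log(7) - 5*log(3) + 17*log(2).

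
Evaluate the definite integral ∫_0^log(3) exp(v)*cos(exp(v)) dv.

Let u = exp(v), so du = exp(v) dv. When v = 0, u = 1; when v = log(3), u = 3.
The integral becomes ∫ cos(u) du from 1 to 3, with antiderivative sin(u).
Back in v: F(v) = sin(exp(v)).
Then F(log(3)) - F(0) = (sin(3)) - (sin(1)) = -sin(1) + sin(3).

-sin(1) + sin(3)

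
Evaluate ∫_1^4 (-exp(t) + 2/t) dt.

-exp(4) + exp(1) + log(16)

An antiderivative is F(t) = -exp(t) + 2*log(t).
Then F(4) - F(1) = (-exp(4) + log(16)) - (-exp(1)) = -exp(4) + exp(1) + log(16).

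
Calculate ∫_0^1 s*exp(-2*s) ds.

(-3 + exp(2))*exp(-2)/4

Integrate by parts once (u = s, dv = exp(-2*s) ds).
An antiderivative is F(s) = (-2*s - 1)*exp(-2*s)/4.
Then F(1) - F(0) = (-3*exp(-2)/4) - (-1/4) = (-3 + exp(2))*exp(-2)/4.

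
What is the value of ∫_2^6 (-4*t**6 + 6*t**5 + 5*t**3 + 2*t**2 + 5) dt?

By the power rule, an antiderivative is F(t) = -4*t**7/7 + t**6 + 5*t**4/4 + 2*t**3/3 + 5*t.
Then F(6) - F(2) = (-780594/7) - (550/21) = -2342332/21.

-2342332/21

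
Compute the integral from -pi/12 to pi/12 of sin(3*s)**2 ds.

-1/6 + pi/12

Use the identity sin^2(3*s) = (1 - cos(6*s))/2.
An antiderivative is F(s) = s/2 - sin(6*s)/12.
Then F(pi/12) - F(-pi/12) = (-1/12 + pi/24) - (1/12 - pi/24) = -1/6 + pi/12.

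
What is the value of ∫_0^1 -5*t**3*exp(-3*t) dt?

-10/27 + 130*exp(-3)/27

Integrate by parts 3 times (u = t^3, dv = -5*exp(-3*t) dt).
An antiderivative is F(t) = (45*t**3 + 45*t**2 + 30*t + 10)*exp(-3*t)/27.
Then F(1) - F(0) = (130*exp(-3)/27) - (10/27) = -10/27 + 130*exp(-3)/27.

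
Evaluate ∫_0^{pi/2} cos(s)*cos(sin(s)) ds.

Let u = sin(s), so du = cos(s) ds. When s = 0, u = 0; when s = pi/2, u = 1.
The integral becomes ∫ cos(u) du from 0 to 1, with antiderivative sin(u).
Back in s: F(s) = sin(sin(s)).
Then F(pi/2) - F(0) = (sin(1)) - (0) = sin(1).

sin(1)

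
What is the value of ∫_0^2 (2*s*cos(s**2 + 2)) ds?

-sin(2) + sin(6)

Let u = s**2 + 2, so du = 2*s ds. When s = 0, u = 2; when s = 2, u = 6.
The integral becomes ∫ cos(u) du from 2 to 6, with antiderivative sin(u).
Back in s: F(s) = sin(s**2 + 2).
Then F(2) - F(0) = (sin(6)) - (sin(2)) = -sin(2) + sin(6).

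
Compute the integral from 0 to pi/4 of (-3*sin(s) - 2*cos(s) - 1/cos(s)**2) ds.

-4 + sqrt(2)/2

An antiderivative is F(s) = -2*sin(s) + 3*cos(s) - tan(s).
Then F(pi/4) - F(0) = (-1 + sqrt(2)/2) - (3) = -4 + sqrt(2)/2.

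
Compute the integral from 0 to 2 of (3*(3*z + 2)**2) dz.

168

Let u = 3*z + 2, so du = 3 dz. When z = 0, u = 2; when z = 2, u = 8.
The integral becomes ∫ u**2 du from 2 to 8, with antiderivative u**3/3.
Back in z: F(z) = (3*z + 2)**3/3.
Then F(2) - F(0) = (512/3) - (8/3) = 168.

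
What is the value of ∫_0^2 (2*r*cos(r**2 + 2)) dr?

Let u = r**2 + 2, so du = 2*r dr. When r = 0, u = 2; when r = 2, u = 6.
The integral becomes ∫ cos(u) du from 2 to 6, with antiderivative sin(u).
Back in r: F(r) = sin(r**2 + 2).
Then F(2) - F(0) = (sin(6)) - (sin(2)) = -sin(2) + sin(6).

-sin(2) + sin(6)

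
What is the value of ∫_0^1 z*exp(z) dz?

Integrate by parts once (u = z, dv = exp(z) dz).
An antiderivative is F(z) = (z - 1)*exp(z).
Then F(1) - F(0) = (0) - (-1) = 1.

1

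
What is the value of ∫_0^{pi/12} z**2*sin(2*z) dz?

-1/4 - sqrt(3)*pi**2/576 + pi/48 + sqrt(3)/8

Integrate by parts twice (u = z^2, dv = sin(2*z) dz).
An antiderivative is F(z) = -z**2*cos(2*z)/2 + z*sin(2*z)/2 + cos(2*z)/4.
Then F(pi/12) - F(0) = (-sqrt(3)*pi**2/576 + pi/48 + sqrt(3)/8) - (1/4) = -1/4 - sqrt(3)*pi**2/576 + pi/48 + sqrt(3)/8.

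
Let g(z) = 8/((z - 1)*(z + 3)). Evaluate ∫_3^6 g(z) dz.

log(25/9)

Factor the denominator: z**2 + 2*z - 3 = (z + 3)(z - 1).
Partial fractions: 8/((z - 1)*(z + 3)) = -2/(z + 3) + 2/(z - 1).
An antiderivative is F(z) = 2*log(z - 1) - 2*log(z + 3).
Then F(6) - F(3) = (log(25/81)) - (-log(9)) = log(25/9).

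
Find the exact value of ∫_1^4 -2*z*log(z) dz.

Integrate by parts once (u = ln z, dv = -2*z dz).
An antiderivative is F(z) = -z**2*(2*log(z) - 1)/2.
Then F(4) - F(1) = (8 - 32*log(2)) - (1/2) = 15/2 - 32*log(2).

15/2 - 32*log(2)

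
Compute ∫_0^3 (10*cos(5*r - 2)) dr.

Let u = 5*r - 2, so du = 5 dr. When r = 0, u = -2; when r = 3, u = 13.
The integral becomes 2·∫ cos(u) du from -2 to 13, with antiderivative 2*sin(u).
Back in r: F(r) = 2*sin(5*r - 2).
Then F(3) - F(0) = (2*sin(13)) - (-2*sin(2)) = 2*sin(13) + 2*sin(2).

2*sin(13) + 2*sin(2)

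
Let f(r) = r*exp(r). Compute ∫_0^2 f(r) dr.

1 + exp(2)

Integrate by parts once (u = r, dv = exp(r) dr).
An antiderivative is F(r) = (r - 1)*exp(r).
Then F(2) - F(0) = (exp(2)) - (-1) = 1 + exp(2).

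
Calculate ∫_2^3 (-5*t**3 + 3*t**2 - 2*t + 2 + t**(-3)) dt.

By the power rule, an antiderivative is F(t) = -5*t**4/4 + t**3 - t**2 + 2*t - 1/(2*t**2).
Then F(3) - F(2) = (-2783/36) - (-97/8) = -4693/72.

-4693/72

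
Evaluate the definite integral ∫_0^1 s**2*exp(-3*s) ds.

2/27 - 17*exp(-3)/27

Integrate by parts twice (u = s^2, dv = exp(-3*s) ds).
An antiderivative is F(s) = (-9*s**2 - 6*s - 2)*exp(-3*s)/27.
Then F(1) - F(0) = (-17*exp(-3)/27) - (-2/27) = 2/27 - 17*exp(-3)/27.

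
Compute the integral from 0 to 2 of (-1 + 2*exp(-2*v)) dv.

-1 - exp(-4)

An antiderivative is F(v) = -v - exp(-2*v).
Then F(2) - F(0) = (-2 - exp(-4)) - (-1) = -1 - exp(-4).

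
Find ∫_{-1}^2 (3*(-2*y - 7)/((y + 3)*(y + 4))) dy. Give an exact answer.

Factor the denominator: y**2 + 7*y + 12 = (y + 4)(y + 3).
Partial fractions: 3*(-2*y - 7)/((y + 3)*(y + 4)) = -3/(y + 4) - 3/(y + 3).
An antiderivative is F(y) = -3*log(y + 3) - 3*log(y + 4).
Then F(2) - F(-1) = (-3*log(5) - 3*log(3) - 3*log(2)) - (-3*log(3) - 3*log(2)) = -3*log(5).

-3*log(5)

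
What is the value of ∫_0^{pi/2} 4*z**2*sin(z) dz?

Integrate by parts twice (u = z^2, dv = 4*sin(z) dz).
An antiderivative is F(z) = -4*z**2*cos(z) + 8*z*sin(z) + 8*cos(z).
Then F(pi/2) - F(0) = (4*pi) - (8) = -8 + 4*pi.

-8 + 4*pi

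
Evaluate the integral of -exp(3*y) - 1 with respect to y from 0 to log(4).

An antiderivative is F(y) = -exp(3*y)/3 - y.
Then F(log(4)) - F(0) = (-64/3 - log(4)) - (-1/3) = -21 - log(4).

-21 - log(4)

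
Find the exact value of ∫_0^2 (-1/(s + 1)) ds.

-log(3)

An antiderivative is F(s) = -log(s + 1).
Then F(2) - F(0) = (-log(3)) - (0) = -log(3).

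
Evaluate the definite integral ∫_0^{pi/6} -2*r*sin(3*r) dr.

Integrate by parts once (u = r, dv = -2*sin(3*r) dr).
An antiderivative is F(r) = 2*r*cos(3*r)/3 - 2*sin(3*r)/9.
Then F(pi/6) - F(0) = (-2/9) - (0) = -2/9.

-2/9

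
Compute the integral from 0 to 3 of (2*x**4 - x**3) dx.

1539/20

By the power rule, an antiderivative is F(x) = 2*x**5/5 - x**4/4.
Then F(3) - F(0) = (1539/20) - (0) = 1539/20.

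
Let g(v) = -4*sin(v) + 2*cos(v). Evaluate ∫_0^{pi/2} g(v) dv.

An antiderivative is F(v) = 2*sin(v) + 4*cos(v).
Then F(pi/2) - F(0) = (2) - (4) = -2.

-2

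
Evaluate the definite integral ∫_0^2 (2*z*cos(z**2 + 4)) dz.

-sin(4) + sin(8)

Let u = z**2 + 4, so du = 2*z dz. When z = 0, u = 4; when z = 2, u = 8.
The integral becomes ∫ cos(u) du from 4 to 8, with antiderivative sin(u).
Back in z: F(z) = sin(z**2 + 4).
Then F(2) - F(0) = (sin(8)) - (sin(4)) = -sin(4) + sin(8).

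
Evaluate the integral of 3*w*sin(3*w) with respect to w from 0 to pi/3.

Integrate by parts once (u = w, dv = 3*sin(3*w) dw).
An antiderivative is F(w) = -w*cos(3*w) + sin(3*w)/3.
Then F(pi/3) - F(0) = (pi/3) - (0) = pi/3.

pi/3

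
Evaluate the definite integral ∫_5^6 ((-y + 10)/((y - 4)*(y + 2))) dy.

log(49/32)

Factor the denominator: y**2 - 2*y - 8 = (y + 2)(y - 4).
Partial fractions: (-y + 10)/((y - 4)*(y + 2)) = -2/(y + 2) + 1/(y - 4).
An antiderivative is F(y) = log(y - 4) - 2*log(y + 2).
Then F(6) - F(5) = (-log(32)) - (-log(49)) = log(49/32).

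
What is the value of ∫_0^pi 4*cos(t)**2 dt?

2*pi

Use the identity cos^2(t) = (1 + cos(2*t))/2.
An antiderivative is F(t) = 2*t + sin(2*t).
Then F(pi) - F(0) = (2*pi) - (0) = 2*pi.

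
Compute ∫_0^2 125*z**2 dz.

Let u = 5*z, so du = 5 dz. When z = 0, u = 0; when z = 2, u = 10.
The integral becomes ∫ u**2 du from 0 to 10, with antiderivative u**3/3.
Back in z: F(z) = 125*z**3/3.
Then F(2) - F(0) = (1000/3) - (0) = 1000/3.

1000/3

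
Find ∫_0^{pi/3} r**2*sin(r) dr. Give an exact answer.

-1 - pi**2/18 + sqrt(3)*pi/3

Integrate by parts twice (u = r^2, dv = sin(r) dr).
An antiderivative is F(r) = -r**2*cos(r) + 2*r*sin(r) + 2*cos(r).
Then F(pi/3) - F(0) = (-pi**2/18 + 1 + sqrt(3)*pi/3) - (2) = -1 - pi**2/18 + sqrt(3)*pi/3.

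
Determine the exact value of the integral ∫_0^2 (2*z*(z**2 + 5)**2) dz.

604/3

Let u = z**2 + 5, so du = 2*z dz. When z = 0, u = 5; when z = 2, u = 9.
The integral becomes ∫ u**2 du from 5 to 9, with antiderivative u**3/3.
Back in z: F(z) = (z**2 + 5)**3/3.
Then F(2) - F(0) = (243) - (125/3) = 604/3.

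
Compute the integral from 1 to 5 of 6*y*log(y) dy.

-36 + 75*log(5)

Integrate by parts once (u = ln y, dv = 6*y dy).
An antiderivative is F(y) = 3*y**2*(2*log(y) - 1)/2.
Then F(5) - F(1) = (-75/2 + 75*log(5)) - (-3/2) = -36 + 75*log(5).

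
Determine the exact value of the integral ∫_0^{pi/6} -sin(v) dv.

An antiderivative is F(v) = cos(v).
Then F(pi/6) - F(0) = (sqrt(3)/2) - (1) = -1 + sqrt(3)/2.

-1 + sqrt(3)/2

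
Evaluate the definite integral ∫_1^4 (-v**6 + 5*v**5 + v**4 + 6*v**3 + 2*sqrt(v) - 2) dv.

By the power rule, an antiderivative is F(v) = -v**7/7 + 5*v**6/6 + v**5/5 + 3*v**4/2 + 4*v**(3/2)/3 - 2*v.
Then F(4) - F(1) = (58248/35) - (181/105) = 174563/105.

174563/105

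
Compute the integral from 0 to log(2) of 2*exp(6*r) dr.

Let u = exp(r), so du = exp(r) dr. When r = 0, u = 1; when r = log(2), u = 2.
The integral becomes 2·∫ u**5 du from 1 to 2, with antiderivative u**6/3.
Back in r: F(r) = exp(6*r)/3.
Then F(log(2)) - F(0) = (64/3) - (1/3) = 21.

21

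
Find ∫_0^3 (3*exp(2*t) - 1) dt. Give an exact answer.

An antiderivative is F(t) = 3*exp(2*t)/2 - t.
Then F(3) - F(0) = (-3 + 3*exp(6)/2) - (3/2) = -9/2 + 3*exp(6)/2.

-9/2 + 3*exp(6)/2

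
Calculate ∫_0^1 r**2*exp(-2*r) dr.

(-5 + exp(2))*exp(-2)/4

Integrate by parts twice (u = r^2, dv = exp(-2*r) dr).
An antiderivative is F(r) = (-2*r**2 - 2*r - 1)*exp(-2*r)/4.
Then F(1) - F(0) = (-5*exp(-2)/4) - (-1/4) = (-5 + exp(2))*exp(-2)/4.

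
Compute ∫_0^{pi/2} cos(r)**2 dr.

Use the identity cos^2(r) = (1 + cos(2*r))/2.
An antiderivative is F(r) = r/2 + sin(2*r)/4.
Then F(pi/2) - F(0) = (pi/4) - (0) = pi/4.

pi/4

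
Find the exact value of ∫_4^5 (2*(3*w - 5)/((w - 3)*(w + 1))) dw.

-4*log(5) + 6*log(2) + 4*log(3)

Factor the denominator: w**2 - 2*w - 3 = (w + 1)(w - 3).
Partial fractions: 2*(3*w - 5)/((w - 3)*(w + 1)) = 4/(w + 1) + 2/(w - 3).
An antiderivative is F(w) = 2*log(w - 3) + 4*log(w + 1).
Then F(5) - F(4) = (6*log(2) + 4*log(3)) - (4*log(5)) = -4*log(5) + 6*log(2) + 4*log(3).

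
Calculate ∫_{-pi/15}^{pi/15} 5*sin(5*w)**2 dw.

-sqrt(3)/4 + pi/3

Use the identity sin^2(5*w) = (1 - cos(10*w))/2.
An antiderivative is F(w) = 5*w/2 - sin(10*w)/4.
Then F(pi/15) - F(-pi/15) = (-sqrt(3)/8 + pi/6) - (-pi/6 + sqrt(3)/8) = -sqrt(3)/4 + pi/3.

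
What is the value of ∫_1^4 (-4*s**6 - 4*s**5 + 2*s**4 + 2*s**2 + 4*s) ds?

By the power rule, an antiderivative is F(s) = -4*s**7/7 - 2*s**6/3 + 2*s**5/5 + 2*s**3/3 + 2*s**2.
Then F(4) - F(1) = (-406304/35) - (64/35) = -406368/35.

-406368/35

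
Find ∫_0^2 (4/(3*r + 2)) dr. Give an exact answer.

An antiderivative is F(r) = 4*log(3*r + 2)/3.
Then F(2) - F(0) = (log(16)) - (4*log(2)/3) = 8*log(2)/3.

8*log(2)/3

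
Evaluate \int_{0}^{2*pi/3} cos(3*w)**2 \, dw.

pi/3

Use the identity cos^2(3*w) = (1 + cos(6*w))/2.
An antiderivative is F(w) = w/2 + sin(6*w)/12.
Then F(2*pi/3) - F(0) = (pi/3) - (0) = pi/3.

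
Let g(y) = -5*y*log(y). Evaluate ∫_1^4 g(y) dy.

75/4 - 80*log(2)

Integrate by parts once (u = ln y, dv = -5*y dy).
An antiderivative is F(y) = -5*y**2*(2*log(y) - 1)/4.
Then F(4) - F(1) = (20 - 80*log(2)) - (5/4) = 75/4 - 80*log(2).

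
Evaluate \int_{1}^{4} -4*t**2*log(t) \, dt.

Integrate by parts once (u = ln t, dv = -4*t**2 dt).
An antiderivative is F(t) = -4*t**3*(3*log(t) - 1)/9.
Then F(4) - F(1) = (256/9 - 512*log(2)/3) - (4/9) = 28 - 512*log(2)/3.

28 - 512*log(2)/3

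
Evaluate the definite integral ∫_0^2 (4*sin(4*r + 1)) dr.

cos(1) - cos(9)

Let u = 4*r + 1, so du = 4 dr. When r = 0, u = 1; when r = 2, u = 9.
The integral becomes ∫ sin(u) du from 1 to 9, with antiderivative -cos(u).
Back in r: F(r) = -cos(4*r + 1).
Then F(2) - F(0) = (-cos(9)) - (-cos(1)) = cos(1) - cos(9).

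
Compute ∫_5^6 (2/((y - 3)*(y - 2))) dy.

Factor the denominator: y**2 - 5*y + 6 = (y - 2)(y - 3).
Partial fractions: 2/((y - 3)*(y - 2)) = -2/(y - 2) + 2/(y - 3).
An antiderivative is F(y) = 2*log(y - 3) - 2*log(y - 2).
Then F(6) - F(5) = (log(9/16)) - (log(4/9)) = log(81/64).

log(81/64)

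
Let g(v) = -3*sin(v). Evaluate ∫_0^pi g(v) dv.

-6

An antiderivative is F(v) = 3*cos(v).
Then F(pi) - F(0) = (-3) - (3) = -6.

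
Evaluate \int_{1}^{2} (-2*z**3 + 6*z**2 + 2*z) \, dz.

19/2

By the power rule, an antiderivative is F(z) = -z**4/2 + 2*z**3 + z**2.
Then F(2) - F(1) = (12) - (5/2) = 19/2.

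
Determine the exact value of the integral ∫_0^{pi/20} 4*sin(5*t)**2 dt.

Use the identity sin^2(5*t) = (1 - cos(10*t))/2.
An antiderivative is F(t) = 2*t - sin(10*t)/5.
Then F(pi/20) - F(0) = (-1/5 + pi/10) - (0) = -1/5 + pi/10.

-1/5 + pi/10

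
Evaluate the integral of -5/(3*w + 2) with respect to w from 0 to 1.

-5*log(5)/3 + 5*log(2)/3

An antiderivative is F(w) = -5*log(3*w + 2)/3.
Then F(1) - F(0) = (-5*log(5)/3) - (-5*log(2)/3) = -5*log(5)/3 + 5*log(2)/3.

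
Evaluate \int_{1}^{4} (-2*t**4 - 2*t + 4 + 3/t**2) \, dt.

By the power rule, an antiderivative is F(t) = -2*t**5/5 - t**2 + 4*t - 3/t.
Then F(4) - F(1) = (-8207/20) - (-2/5) = -8199/20.

-8199/20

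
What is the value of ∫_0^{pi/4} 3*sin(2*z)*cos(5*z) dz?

Use the identity sin(2*z)cos(5*z) = [sin(7*z) + sin(-3*z)]/2.
An antiderivative is F(z) = cos(3*z)/2 - 3*cos(7*z)/14.
Then F(pi/4) - F(0) = (-5*sqrt(2)/14) - (2/7) = -5*sqrt(2)/14 - 2/7.

-5*sqrt(2)/14 - 2/7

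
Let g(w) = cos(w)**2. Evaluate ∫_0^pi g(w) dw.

pi/2

Use the identity cos^2(w) = (1 + cos(2*w))/2.
An antiderivative is F(w) = w/2 + sin(2*w)/4.
Then F(pi) - F(0) = (pi/2) - (0) = pi/2.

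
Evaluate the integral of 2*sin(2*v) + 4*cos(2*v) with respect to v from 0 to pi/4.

3

An antiderivative is F(v) = 2*sin(2*v) - cos(2*v).
Then F(pi/4) - F(0) = (2) - (-1) = 3.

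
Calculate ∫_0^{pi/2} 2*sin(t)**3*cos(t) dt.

Let u = sin(t), so du = cos(t) dt. When t = 0, u = 0; when t = pi/2, u = 1.
The integral becomes 2·∫ u**3 du from 0 to 1, with antiderivative u**4/2.
Back in t: F(t) = sin(t)**4/2.
Then F(pi/2) - F(0) = (1/2) - (0) = 1/2.

1/2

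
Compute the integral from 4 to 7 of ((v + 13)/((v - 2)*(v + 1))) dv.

Factor the denominator: v**2 - v - 2 = (v + 1)(v - 2).
Partial fractions: (v + 13)/((v - 2)*(v + 1)) = -4/(v + 1) + 5/(v - 2).
An antiderivative is F(v) = 5*log(v - 2) - 4*log(v + 1).
Then F(7) - F(4) = (-12*log(2) + 5*log(5)) - (-4*log(5) + 5*log(2)) = -17*log(2) + 9*log(5).

-17*log(2) + 9*log(5)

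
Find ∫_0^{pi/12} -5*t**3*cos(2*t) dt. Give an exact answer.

Integrate by parts 3 times (u = t^3, dv = -5*cos(2*t) dt).
An antiderivative is F(t) = -5*t**3*sin(2*t)/2 - 15*t**2*cos(2*t)/4 + 15*t*sin(2*t)/4 + 15*cos(2*t)/8.
Then F(pi/12) - F(0) = (-5*sqrt(3)*pi**2/384 - 5*pi**3/6912 + 5*pi/32 + 15*sqrt(3)/16) - (15/8) = -15/8 - 5*sqrt(3)*pi**2/384 - 5*pi**3/6912 + 5*pi/32 + 15*sqrt(3)/16.

-15/8 - 5*sqrt(3)*pi**2/384 - 5*pi**3/6912 + 5*pi/32 + 15*sqrt(3)/16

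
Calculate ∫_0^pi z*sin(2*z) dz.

-pi/2

Integrate by parts once (u = z, dv = sin(2*z) dz).
An antiderivative is F(z) = -z*cos(2*z)/2 + sin(2*z)/4.
Then F(pi) - F(0) = (-pi/2) - (0) = -pi/2.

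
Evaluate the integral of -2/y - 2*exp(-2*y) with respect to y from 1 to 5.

-2*log(5) - exp(-2) + exp(-10)

An antiderivative is F(y) = -2*log(y) + exp(-2*y).
Then F(5) - F(1) = (-2*log(5) + exp(-10)) - (exp(-2)) = -2*log(5) - exp(-2) + exp(-10).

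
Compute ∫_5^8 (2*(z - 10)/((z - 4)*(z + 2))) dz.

Factor the denominator: z**2 - 2*z - 8 = (z + 2)(z - 4).
Partial fractions: 2*(z - 10)/((z - 4)*(z + 2)) = 4/(z + 2) - 2/(z - 4).
An antiderivative is F(z) = -2*log(z - 4) + 4*log(z + 2).
Then F(8) - F(5) = (4*log(5)) - (4*log(7)) = -4*log(7) + 4*log(5).

-4*log(7) + 4*log(5)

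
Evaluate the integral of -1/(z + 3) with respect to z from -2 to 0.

-log(3)

An antiderivative is F(z) = -log(z + 3).
Then F(0) - F(-2) = (-log(3)) - (0) = -log(3).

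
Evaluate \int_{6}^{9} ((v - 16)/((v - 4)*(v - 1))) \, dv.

-9*log(5) + 19*log(2)

Factor the denominator: v**2 - 5*v + 4 = (v - 1)(v - 4).
Partial fractions: (v - 16)/((v - 4)*(v - 1)) = 5/(v - 1) - 4/(v - 4).
An antiderivative is F(v) = -4*log(v - 4) + 5*log(v - 1).
Then F(9) - F(6) = (-4*log(5) + 15*log(2)) - (-4*log(2) + 5*log(5)) = -9*log(5) + 19*log(2).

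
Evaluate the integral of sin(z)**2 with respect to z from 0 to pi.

pi/2

Use the identity sin^2(z) = (1 - cos(2*z))/2.
An antiderivative is F(z) = z/2 - sin(2*z)/4.
Then F(pi) - F(0) = (pi/2) - (0) = pi/2.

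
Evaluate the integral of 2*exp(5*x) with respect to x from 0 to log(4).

Let u = exp(x), so du = exp(x) dx. When x = 0, u = 1; when x = log(4), u = 4.
The integral becomes 2·∫ u**4 du from 1 to 4, with antiderivative 2*u**5/5.
Back in x: F(x) = 2*exp(5*x)/5.
Then F(log(4)) - F(0) = (2048/5) - (2/5) = 2046/5.

2046/5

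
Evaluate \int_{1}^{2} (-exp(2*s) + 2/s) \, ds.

An antiderivative is F(s) = -exp(2*s)/2 + 2*log(s).
Then F(2) - F(1) = (-exp(4)/2 + log(4)) - (-exp(2)/2) = -exp(4)/2 + log(4) + exp(2)/2.

-exp(4)/2 + log(4) + exp(2)/2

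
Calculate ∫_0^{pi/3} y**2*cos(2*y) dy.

-pi/12 - sqrt(3)/8 + sqrt(3)*pi**2/36

Integrate by parts twice (u = y^2, dv = cos(2*y) dy).
An antiderivative is F(y) = y**2*sin(2*y)/2 + y*cos(2*y)/2 - sin(2*y)/4.
Then F(pi/3) - F(0) = (-pi/12 - sqrt(3)/8 + sqrt(3)*pi**2/36) - (0) = -pi/12 - sqrt(3)/8 + sqrt(3)*pi**2/36.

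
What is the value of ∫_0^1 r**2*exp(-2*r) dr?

(-5 + exp(2))*exp(-2)/4

Integrate by parts twice (u = r^2, dv = exp(-2*r) dr).
An antiderivative is F(r) = (-2*r**2 - 2*r - 1)*exp(-2*r)/4.
Then F(1) - F(0) = (-5*exp(-2)/4) - (-1/4) = (-5 + exp(2))*exp(-2)/4.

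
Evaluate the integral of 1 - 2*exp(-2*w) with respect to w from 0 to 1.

exp(-2)

An antiderivative is F(w) = w + exp(-2*w).
Then F(1) - F(0) = (exp(-2) + 1) - (1) = exp(-2).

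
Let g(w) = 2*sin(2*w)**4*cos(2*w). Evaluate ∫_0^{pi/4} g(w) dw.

1/5

Let u = sin(2*w), so du = 2*cos(2*w) dw. When w = 0, u = 0; when w = pi/4, u = 1.
The integral becomes ∫ u**4 du from 0 to 1, with antiderivative u**5/5.
Back in w: F(w) = sin(2*w)**5/5.
Then F(pi/4) - F(0) = (1/5) - (0) = 1/5.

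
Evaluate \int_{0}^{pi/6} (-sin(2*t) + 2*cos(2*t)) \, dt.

-1/4 + sqrt(3)/2

An antiderivative is F(t) = sin(2*t) + cos(2*t)/2.
Then F(pi/6) - F(0) = (1/4 + sqrt(3)/2) - (1/2) = -1/4 + sqrt(3)/2.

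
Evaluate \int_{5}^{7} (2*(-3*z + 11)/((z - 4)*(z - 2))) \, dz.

Factor the denominator: z**2 - 6*z + 8 = (z - 2)(z - 4).
Partial fractions: 2*(-3*z + 11)/((z - 4)*(z - 2)) = -5/(z - 2) - 1/(z - 4).
An antiderivative is F(z) = -log(z - 4) - 5*log(z - 2).
Then F(7) - F(5) = (-5*log(5) - log(3)) - (-5*log(3)) = -5*log(5) + 4*log(3).

-5*log(5) + 4*log(3)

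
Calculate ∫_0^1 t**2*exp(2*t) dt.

Integrate by parts twice (u = t^2, dv = exp(2*t) dt).
An antiderivative is F(t) = (2*t**2 - 2*t + 1)*exp(2*t)/4.
Then F(1) - F(0) = (exp(2)/4) - (1/4) = -1/4 + exp(2)/4.

-1/4 + exp(2)/4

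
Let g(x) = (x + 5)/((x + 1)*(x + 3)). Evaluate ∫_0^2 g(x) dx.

log(27/5)

Factor the denominator: x**2 + 4*x + 3 = (x + 3)(x + 1).
Partial fractions: (x + 5)/((x + 1)*(x + 3)) = -1/(x + 3) + 2/(x + 1).
An antiderivative is F(x) = 2*log(x + 1) - log(x + 3).
Then F(2) - F(0) = (log(9/5)) - (-log(3)) = log(27/5).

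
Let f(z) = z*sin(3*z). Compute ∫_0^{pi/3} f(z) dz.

Integrate by parts once (u = z, dv = sin(3*z) dz).
An antiderivative is F(z) = -z*cos(3*z)/3 + sin(3*z)/9.
Then F(pi/3) - F(0) = (pi/9) - (0) = pi/9.

pi/9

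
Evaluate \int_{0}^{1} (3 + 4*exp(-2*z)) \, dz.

5 - 2*exp(-2)

An antiderivative is F(z) = 3*z - 2*exp(-2*z).
Then F(1) - F(0) = (3 - 2*exp(-2)) - (-2) = 5 - 2*exp(-2).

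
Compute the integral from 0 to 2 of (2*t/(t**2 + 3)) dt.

Let u = t**2 + 3, so du = 2*t dt. When t = 0, u = 3; when t = 2, u = 7.
The integral becomes ∫ 1/u du from 3 to 7, with antiderivative log(u).
Back in t: F(t) = log(t**2 + 3).
Then F(2) - F(0) = (log(7)) - (log(3)) = log(7/3).

log(7/3)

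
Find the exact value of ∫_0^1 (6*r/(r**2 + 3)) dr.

Let u = r**2 + 3, so du = 2*r dr. When r = 0, u = 3; when r = 1, u = 4.
The integral becomes 3·∫ 1/u du from 3 to 4, with antiderivative 3*log(u).
Back in r: F(r) = 3*log(r**2 + 3).
Then F(1) - F(0) = (log(64)) - (log(27)) = log(64/27).

log(64/27)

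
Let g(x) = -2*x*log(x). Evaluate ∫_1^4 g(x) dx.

15/2 - 32*log(2)

Integrate by parts once (u = ln x, dv = -2*x dx).
An antiderivative is F(x) = -x**2*(2*log(x) - 1)/2.
Then F(4) - F(1) = (8 - 32*log(2)) - (1/2) = 15/2 - 32*log(2).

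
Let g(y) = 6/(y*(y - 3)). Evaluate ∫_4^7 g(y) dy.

Factor the denominator: y**2 - 3*y = y(y - 3).
Partial fractions: 6/(y*(y - 3)) = -2/y + 2/(y - 3).
An antiderivative is F(y) = -2*log(y) + 2*log(y - 3).
Then F(7) - F(4) = (log(16/49)) - (-log(16)) = -2*log(7) + 8*log(2).

-2*log(7) + 8*log(2)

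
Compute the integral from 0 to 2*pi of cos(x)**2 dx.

pi

Use the identity cos^2(x) = (1 + cos(2*x))/2.
An antiderivative is F(x) = x/2 + sin(2*x)/4.
Then F(2*pi) - F(0) = (pi) - (0) = pi.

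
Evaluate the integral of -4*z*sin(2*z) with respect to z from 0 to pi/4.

-1

Integrate by parts once (u = z, dv = -4*sin(2*z) dz).
An antiderivative is F(z) = 2*z*cos(2*z) - sin(2*z).
Then F(pi/4) - F(0) = (-1) - (0) = -1.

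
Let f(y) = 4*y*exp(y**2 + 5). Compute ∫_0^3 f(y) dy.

Let u = y**2 + 5, so du = 2*y dy. When y = 0, u = 5; when y = 3, u = 14.
The integral becomes 2·∫ exp(u) du from 5 to 14, with antiderivative 2*exp(u).
Back in y: F(y) = 2*exp(y**2 + 5).
Then F(3) - F(0) = (2*exp(14)) - (2*exp(5)) = -2*(1 - exp(9))*exp(5).

-2*(1 - exp(9))*exp(5)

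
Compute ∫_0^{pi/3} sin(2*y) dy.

3/4

An antiderivative is F(y) = -cos(2*y)/2.
Then F(pi/3) - F(0) = (1/4) - (-1/2) = 3/4.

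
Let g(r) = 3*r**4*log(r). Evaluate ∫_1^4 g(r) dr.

-3069/25 + 6144*log(2)/5

Integrate by parts once (u = ln r, dv = 3*r**4 dr).
An antiderivative is F(r) = 3*r**5*(5*log(r) - 1)/25.
Then F(4) - F(1) = (-3072/25 + 6144*log(2)/5) - (-3/25) = -3069/25 + 6144*log(2)/5.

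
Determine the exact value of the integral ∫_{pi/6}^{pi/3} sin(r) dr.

An antiderivative is F(r) = -cos(r).
Then F(pi/3) - F(pi/6) = (-1/2) - (-sqrt(3)/2) = -1/2 + sqrt(3)/2.

-1/2 + sqrt(3)/2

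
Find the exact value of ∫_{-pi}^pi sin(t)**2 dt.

Use the identity sin^2(t) = (1 - cos(2*t))/2.
An antiderivative is F(t) = t/2 - sin(2*t)/4.
Then F(pi) - F(-pi) = (pi/2) - (-pi/2) = pi.

pi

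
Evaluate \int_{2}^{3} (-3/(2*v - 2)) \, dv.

-3*log(2)/2

An antiderivative is F(v) = -3*log(2*v - 2)/2.
Then F(3) - F(2) = (-log(8)) - (-3*log(2)/2) = -3*log(2)/2.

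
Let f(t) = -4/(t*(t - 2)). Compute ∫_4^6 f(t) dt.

log(9/16)

Factor the denominator: t**2 - 2*t = t(t - 2).
Partial fractions: -4/(t*(t - 2)) = 2/t - 2/(t - 2).
An antiderivative is F(t) = 2*log(t) - 2*log(t - 2).
Then F(6) - F(4) = (log(9/4)) - (log(4)) = log(9/16).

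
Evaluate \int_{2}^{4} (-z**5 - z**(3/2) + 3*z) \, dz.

By the power rule, an antiderivative is F(z) = -z**6/6 - 2*z**(5/2)/5 + 3*z**2/2.
Then F(4) - F(2) = (-10072/15) - (-14/3 - 8*sqrt(2)/5) = -3334/5 + 8*sqrt(2)/5.

-3334/5 + 8*sqrt(2)/5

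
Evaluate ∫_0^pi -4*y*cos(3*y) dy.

Integrate by parts once (u = y, dv = -4*cos(3*y) dy).
An antiderivative is F(y) = -4*y*sin(3*y)/3 - 4*cos(3*y)/9.
Then F(pi) - F(0) = (4/9) - (-4/9) = 8/9.

8/9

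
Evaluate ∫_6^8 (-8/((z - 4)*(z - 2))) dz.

-8*log(2) + 4*log(3)

Factor the denominator: z**2 - 6*z + 8 = (z - 2)(z - 4).
Partial fractions: -8/((z - 4)*(z - 2)) = 4/(z - 2) - 4/(z - 4).
An antiderivative is F(z) = -4*log(z - 4) + 4*log(z - 2).
Then F(8) - F(6) = (log(81/16)) - (log(16)) = -8*log(2) + 4*log(3).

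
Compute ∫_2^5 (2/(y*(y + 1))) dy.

Factor the denominator: y**2 + y = (y + 1)y.
Partial fractions: 2/(y*(y + 1)) = -2/(y + 1) + 2/y.
An antiderivative is F(y) = 2*log(y) - 2*log(y + 1).
Then F(5) - F(2) = (log(25/36)) - (log(4/9)) = log(25/16).

log(25/16)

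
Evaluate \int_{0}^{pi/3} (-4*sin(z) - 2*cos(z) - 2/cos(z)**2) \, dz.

-3*sqrt(3) - 2

An antiderivative is F(z) = -2*sin(z) + 4*cos(z) - 2*tan(z).
Then F(pi/3) - F(0) = (2 - 3*sqrt(3)) - (4) = -3*sqrt(3) - 2.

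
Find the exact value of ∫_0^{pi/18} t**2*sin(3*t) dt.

-2/27 - sqrt(3)*pi**2/1944 + pi/162 + sqrt(3)/27

Integrate by parts twice (u = t^2, dv = sin(3*t) dt).
An antiderivative is F(t) = -t**2*cos(3*t)/3 + 2*t*sin(3*t)/9 + 2*cos(3*t)/27.
Then F(pi/18) - F(0) = (-sqrt(3)*pi**2/1944 + pi/162 + sqrt(3)/27) - (2/27) = -2/27 - sqrt(3)*pi**2/1944 + pi/162 + sqrt(3)/27.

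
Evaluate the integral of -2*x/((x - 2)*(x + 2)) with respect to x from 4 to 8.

Factor the denominator: x**2 - 4 = (x + 2)(x - 2).
Partial fractions: -2*x/((x - 2)*(x + 2)) = -1/(x + 2) - 1/(x - 2).
An antiderivative is F(x) = -log(x - 2) - log(x + 2).
Then F(8) - F(4) = (-log(60)) - (-log(12)) = -log(5).

-log(5)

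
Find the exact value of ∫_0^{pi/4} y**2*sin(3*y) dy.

Integrate by parts twice (u = y^2, dv = sin(3*y) dy).
An antiderivative is F(y) = -y**2*cos(3*y)/3 + 2*y*sin(3*y)/9 + 2*cos(3*y)/27.
Then F(pi/4) - F(0) = (sqrt(2)*(-32 + 24*pi + 9*pi**2)/864) - (2/27) = -2/27 - sqrt(2)/27 + sqrt(2)*pi/36 + sqrt(2)*pi**2/96.

-2/27 - sqrt(2)/27 + sqrt(2)*pi/36 + sqrt(2)*pi**2/96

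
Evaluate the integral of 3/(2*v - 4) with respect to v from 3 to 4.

3*log(2)/2

An antiderivative is F(v) = 3*log(2*v - 4)/2.
Then F(4) - F(3) = (log(8)) - (3*log(2)/2) = 3*log(2)/2.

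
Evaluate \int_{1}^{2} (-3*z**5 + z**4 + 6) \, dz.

By the power rule, an antiderivative is F(z) = -z**6/2 + z**5/5 + 6*z.
Then F(2) - F(1) = (-68/5) - (57/10) = -193/10.

-193/10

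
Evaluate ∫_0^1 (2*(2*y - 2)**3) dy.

-4

Let u = 2*y - 2, so du = 2 dy. When y = 0, u = -2; when y = 1, u = 0.
The integral becomes ∫ u**3 du from -2 to 0, with antiderivative u**4/4.
Back in y: F(y) = (2*y - 2)**4/4.
Then F(1) - F(0) = (0) - (4) = -4.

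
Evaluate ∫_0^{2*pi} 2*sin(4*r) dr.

An antiderivative is F(r) = -cos(4*r)/2.
Then F(2*pi) - F(0) = (-1/2) - (-1/2) = 0.

0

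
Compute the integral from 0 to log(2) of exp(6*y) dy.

21/2

Let u = exp(y), so du = exp(y) dy. When y = 0, u = 1; when y = log(2), u = 2.
The integral becomes ∫ u**5 du from 1 to 2, with antiderivative u**6/6.
Back in y: F(y) = exp(6*y)/6.
Then F(log(2)) - F(0) = (32/3) - (1/6) = 21/2.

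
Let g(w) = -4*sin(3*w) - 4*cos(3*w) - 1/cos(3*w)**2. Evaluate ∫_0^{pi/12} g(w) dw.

-5/3

An antiderivative is F(w) = -4*sin(3*w)/3 + 4*cos(3*w)/3 - tan(3*w)/3.
Then F(pi/12) - F(0) = (-1/3) - (4/3) = -5/3.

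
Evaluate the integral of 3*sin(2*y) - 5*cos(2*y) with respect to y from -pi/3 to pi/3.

-5*sqrt(3)/2

An antiderivative is F(y) = -5*sin(2*y)/2 - 3*cos(2*y)/2.
Then F(pi/3) - F(-pi/3) = (3/4 - 5*sqrt(3)/4) - (3/4 + 5*sqrt(3)/4) = -5*sqrt(3)/2.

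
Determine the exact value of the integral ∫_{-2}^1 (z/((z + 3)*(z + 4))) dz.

Factor the denominator: z**2 + 7*z + 12 = (z + 4)(z + 3).
Partial fractions: z/((z + 3)*(z + 4)) = 4/(z + 4) - 3/(z + 3).
An antiderivative is F(z) = -3*log(z + 3) + 4*log(z + 4).
Then F(1) - F(-2) = (-6*log(2) + 4*log(5)) - (log(16)) = -10*log(2) + 4*log(5).

-10*log(2) + 4*log(5)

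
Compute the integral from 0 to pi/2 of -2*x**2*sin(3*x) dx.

Integrate by parts twice (u = x^2, dv = -2*sin(3*x) dx).
An antiderivative is F(x) = 2*x**2*cos(3*x)/3 - 4*x*sin(3*x)/9 - 4*cos(3*x)/27.
Then F(pi/2) - F(0) = (2*pi/9) - (-4/27) = 4/27 + 2*pi/9.

4/27 + 2*pi/9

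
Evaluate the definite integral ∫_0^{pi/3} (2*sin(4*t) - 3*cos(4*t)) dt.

3*sqrt(3)/8 + 3/4

An antiderivative is F(t) = -3*sin(4*t)/4 - cos(4*t)/2.
Then F(pi/3) - F(0) = (1/4 + 3*sqrt(3)/8) - (-1/2) = 3*sqrt(3)/8 + 3/4.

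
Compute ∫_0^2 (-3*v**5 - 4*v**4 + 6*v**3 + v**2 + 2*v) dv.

By the power rule, an antiderivative is F(v) = -v**6/2 - 4*v**5/5 + 3*v**4/2 + v**3/3 + v**2.
Then F(2) - F(0) = (-404/15) - (0) = -404/15.

-404/15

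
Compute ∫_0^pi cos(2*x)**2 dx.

pi/2

Use the identity cos^2(2*x) = (1 + cos(4*x))/2.
An antiderivative is F(x) = x/2 + sin(4*x)/8.
Then F(pi) - F(0) = (pi/2) - (0) = pi/2.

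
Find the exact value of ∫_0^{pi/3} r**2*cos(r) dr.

Integrate by parts twice (u = r^2, dv = cos(r) dr).
An antiderivative is F(r) = r**2*sin(r) + 2*r*cos(r) - 2*sin(r).
Then F(pi/3) - F(0) = (-sqrt(3) + sqrt(3)*pi**2/18 + pi/3) - (0) = -sqrt(3) + sqrt(3)*pi**2/18 + pi/3.

-sqrt(3) + sqrt(3)*pi**2/18 + pi/3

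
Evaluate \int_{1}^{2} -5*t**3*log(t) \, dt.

75/16 - 20*log(2)

Integrate by parts once (u = ln t, dv = -5*t**3 dt).
An antiderivative is F(t) = -5*t**4*(4*log(t) - 1)/16.
Then F(2) - F(1) = (5 - 20*log(2)) - (5/16) = 75/16 - 20*log(2).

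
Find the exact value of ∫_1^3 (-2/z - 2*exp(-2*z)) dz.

-2*log(3) - exp(-2) + exp(-6)

An antiderivative is F(z) = -2*log(z) + exp(-2*z).
Then F(3) - F(1) = (-2*log(3) + exp(-6)) - (exp(-2)) = -2*log(3) - exp(-2) + exp(-6).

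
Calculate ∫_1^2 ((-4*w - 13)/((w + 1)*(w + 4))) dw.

Factor the denominator: w**2 + 5*w + 4 = (w + 4)(w + 1).
Partial fractions: (-4*w - 13)/((w + 1)*(w + 4)) = -1/(w + 4) - 3/(w + 1).
An antiderivative is F(w) = -3*log(w + 1) - log(w + 4).
Then F(2) - F(1) = (-4*log(3) - log(2)) - (-log(40)) = log(20/81).

log(20/81)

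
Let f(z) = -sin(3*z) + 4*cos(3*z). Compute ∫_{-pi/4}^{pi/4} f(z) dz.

An antiderivative is F(z) = 4*sin(3*z)/3 + cos(3*z)/3.
Then F(pi/4) - F(-pi/4) = (sqrt(2)/2) - (-5*sqrt(2)/6) = 4*sqrt(2)/3.

4*sqrt(2)/3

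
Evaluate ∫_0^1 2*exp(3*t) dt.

-2/3 + 2*exp(3)/3

An antiderivative is F(t) = 2*exp(3*t)/3.
Then F(1) - F(0) = (2*exp(3)/3) - (2/3) = -2/3 + 2*exp(3)/3.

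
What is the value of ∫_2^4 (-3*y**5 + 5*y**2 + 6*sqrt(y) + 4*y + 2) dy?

-5588/3 - 8*sqrt(2)

By the power rule, an antiderivative is F(y) = -y**6/2 + 4*y**(3/2) + 5*y**3/3 + 2*y**2 + 2*y.
Then F(4) - F(2) = (-5608/3) - (-20/3 + 8*sqrt(2)) = -5588/3 - 8*sqrt(2).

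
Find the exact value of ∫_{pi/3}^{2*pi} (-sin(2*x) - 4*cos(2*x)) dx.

3/4 + sqrt(3)

An antiderivative is F(x) = -2*sin(2*x) + cos(2*x)/2.
Then F(2*pi) - F(pi/3) = (1/2) - (-sqrt(3) - 1/4) = 3/4 + sqrt(3).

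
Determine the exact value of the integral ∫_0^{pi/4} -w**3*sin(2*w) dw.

3/8 - 3*pi**2/64

Integrate by parts 3 times (u = w^3, dv = -sin(2*w) dw).
An antiderivative is F(w) = w**3*cos(2*w)/2 - 3*w**2*sin(2*w)/4 - 3*w*cos(2*w)/4 + 3*sin(2*w)/8.
Then F(pi/4) - F(0) = (3/8 - 3*pi**2/64) - (0) = 3/8 - 3*pi**2/64.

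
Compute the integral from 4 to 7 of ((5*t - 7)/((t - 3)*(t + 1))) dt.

Factor the denominator: t**2 - 2*t - 3 = (t + 1)(t - 3).
Partial fractions: (5*t - 7)/((t - 3)*(t + 1)) = 3/(t + 1) + 2/(t - 3).
An antiderivative is F(t) = 2*log(t - 3) + 3*log(t + 1).
Then F(7) - F(4) = (13*log(2)) - (3*log(5)) = -3*log(5) + 13*log(2).

-3*log(5) + 13*log(2)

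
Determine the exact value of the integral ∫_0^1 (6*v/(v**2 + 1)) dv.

Let u = v**2 + 1, so du = 2*v dv. When v = 0, u = 1; when v = 1, u = 2.
The integral becomes 3·∫ 1/u du from 1 to 2, with antiderivative 3*log(u).
Back in v: F(v) = 3*log(v**2 + 1).
Then F(1) - F(0) = (log(8)) - (0) = log(8).

log(8)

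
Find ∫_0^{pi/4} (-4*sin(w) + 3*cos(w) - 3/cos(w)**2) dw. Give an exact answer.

-7 + 7*sqrt(2)/2

An antiderivative is F(w) = 3*sin(w) + 4*cos(w) - 3*tan(w).
Then F(pi/4) - F(0) = (-3 + 7*sqrt(2)/2) - (4) = -7 + 7*sqrt(2)/2.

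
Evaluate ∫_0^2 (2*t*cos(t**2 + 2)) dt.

Let u = t**2 + 2, so du = 2*t dt. When t = 0, u = 2; when t = 2, u = 6.
The integral becomes ∫ cos(u) du from 2 to 6, with antiderivative sin(u).
Back in t: F(t) = sin(t**2 + 2).
Then F(2) - F(0) = (sin(6)) - (sin(2)) = -sin(2) + sin(6).

-sin(2) + sin(6)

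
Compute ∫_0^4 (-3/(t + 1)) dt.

-3*log(5)

An antiderivative is F(t) = -3*log(t + 1).
Then F(4) - F(0) = (-3*log(5)) - (0) = -3*log(5).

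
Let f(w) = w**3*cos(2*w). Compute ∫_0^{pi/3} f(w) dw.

Integrate by parts 3 times (u = w^3, dv = cos(2*w) dw).
An antiderivative is F(w) = w**3*sin(2*w)/2 + 3*w**2*cos(2*w)/4 - 3*w*sin(2*w)/4 - 3*cos(2*w)/8.
Then F(pi/3) - F(0) = (-sqrt(3)*pi/8 - pi**2/24 + 3/16 + sqrt(3)*pi**3/108) - (-3/8) = -sqrt(3)*pi/8 - pi**2/24 + sqrt(3)*pi**3/108 + 9/16.

-sqrt(3)*pi/8 - pi**2/24 + sqrt(3)*pi**3/108 + 9/16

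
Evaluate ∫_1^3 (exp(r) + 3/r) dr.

-exp(1) + log(27) + exp(3)

An antiderivative is F(r) = exp(r) + 3*log(r).
Then F(3) - F(1) = (log(27) + exp(3)) - (exp(1)) = -exp(1) + log(27) + exp(3).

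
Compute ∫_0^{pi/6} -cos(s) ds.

An antiderivative is F(s) = -sin(s).
Then F(pi/6) - F(0) = (-1/2) - (0) = -1/2.

-1/2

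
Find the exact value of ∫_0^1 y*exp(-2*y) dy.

Integrate by parts once (u = y, dv = exp(-2*y) dy).
An antiderivative is F(y) = (-2*y - 1)*exp(-2*y)/4.
Then F(1) - F(0) = (-3*exp(-2)/4) - (-1/4) = (-3 + exp(2))*exp(-2)/4.

(-3 + exp(2))*exp(-2)/4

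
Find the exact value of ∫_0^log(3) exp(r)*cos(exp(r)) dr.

Let u = exp(r), so du = exp(r) dr. When r = 0, u = 1; when r = log(3), u = 3.
The integral becomes ∫ cos(u) du from 1 to 3, with antiderivative sin(u).
Back in r: F(r) = sin(exp(r)).
Then F(log(3)) - F(0) = (sin(3)) - (sin(1)) = -sin(1) + sin(3).

-sin(1) + sin(3)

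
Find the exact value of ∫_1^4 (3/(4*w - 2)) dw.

An antiderivative is F(w) = 3*log(4*w - 2)/4.
Then F(4) - F(1) = (3*log(14)/4) - (3*log(2)/4) = 3*log(7)/4.

3*log(7)/4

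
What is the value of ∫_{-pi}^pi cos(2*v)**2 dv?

pi

Use the identity cos^2(2*v) = (1 + cos(4*v))/2.
An antiderivative is F(v) = v/2 + sin(4*v)/8.
Then F(pi) - F(-pi) = (pi/2) - (-pi/2) = pi.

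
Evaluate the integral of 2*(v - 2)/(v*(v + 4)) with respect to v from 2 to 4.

Factor the denominator: v**2 + 4*v = (v + 4)v.
Partial fractions: 2*(v - 2)/(v*(v + 4)) = 3/(v + 4) - 1/v.
An antiderivative is F(v) = -log(v) + 3*log(v + 4).
Then F(4) - F(2) = (7*log(2)) - (2*log(2) + 3*log(3)) = log(32/27).

log(32/27)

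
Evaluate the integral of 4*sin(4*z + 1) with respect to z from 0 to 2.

cos(1) - cos(9)

Let u = 4*z + 1, so du = 4 dz. When z = 0, u = 1; when z = 2, u = 9.
The integral becomes ∫ sin(u) du from 1 to 9, with antiderivative -cos(u).
Back in z: F(z) = -cos(4*z + 1).
Then F(2) - F(0) = (-cos(9)) - (-cos(1)) = cos(1) - cos(9).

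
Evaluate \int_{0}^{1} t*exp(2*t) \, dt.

1/4 + exp(2)/4

Integrate by parts once (u = t, dv = exp(2*t) dt).
An antiderivative is F(t) = (2*t - 1)*exp(2*t)/4.
Then F(1) - F(0) = (exp(2)/4) - (-1/4) = 1/4 + exp(2)/4.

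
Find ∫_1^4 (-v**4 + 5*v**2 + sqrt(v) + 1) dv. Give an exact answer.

-1379/15

By the power rule, an antiderivative is F(v) = -v**5/5 + 2*v**(3/2)/3 + 5*v**3/3 + v.
Then F(4) - F(1) = (-444/5) - (47/15) = -1379/15.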